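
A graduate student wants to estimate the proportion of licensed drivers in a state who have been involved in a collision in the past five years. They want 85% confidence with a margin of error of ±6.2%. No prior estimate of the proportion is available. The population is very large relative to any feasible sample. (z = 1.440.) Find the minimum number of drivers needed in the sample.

135

With no prior estimate, use p = 0.5, giving p(1−p) = 0.25.
n = z²·p(1−p)/E² = 1.440² × 0.2500 / 0.062² = 2.0736 × 0.2500 / 0.003844 ≈ 134.86.
Rounding up gives n = 135.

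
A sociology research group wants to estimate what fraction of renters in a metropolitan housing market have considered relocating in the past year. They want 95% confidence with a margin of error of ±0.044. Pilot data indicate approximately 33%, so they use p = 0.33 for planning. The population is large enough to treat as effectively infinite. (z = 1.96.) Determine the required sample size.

With p = 0.33, p(1−p) = 0.2211.
n = z²·p(1−p)/E² = 1.96² × 0.2211 / 0.044² = 3.8416 × 0.2211 / 0.001936 ≈ 438.73.
Rounding up gives n = 439.

439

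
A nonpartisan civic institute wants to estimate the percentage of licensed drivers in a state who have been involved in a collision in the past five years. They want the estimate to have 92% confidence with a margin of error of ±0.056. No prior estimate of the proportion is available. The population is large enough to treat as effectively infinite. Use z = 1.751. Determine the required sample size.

With no prior estimate, use p = 0.5, giving p(1−p) = 0.25.
n = z²·p(1−p)/E² = 1.751² × 0.2500 / 0.056² = 3.0660 × 0.2500 / 0.003136 ≈ 244.42.
Rounding up gives n = 245.

245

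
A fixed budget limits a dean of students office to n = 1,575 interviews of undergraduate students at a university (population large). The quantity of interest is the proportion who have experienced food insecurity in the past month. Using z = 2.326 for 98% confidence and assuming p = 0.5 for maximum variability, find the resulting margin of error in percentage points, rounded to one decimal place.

SE(p̂) = √[p(1−p)/n] = √[0.2500/1575] = 0.01260.
E = z × SE = 2.326 × 0.01260 = 0.02930, or 2.9 percentage points.

2.9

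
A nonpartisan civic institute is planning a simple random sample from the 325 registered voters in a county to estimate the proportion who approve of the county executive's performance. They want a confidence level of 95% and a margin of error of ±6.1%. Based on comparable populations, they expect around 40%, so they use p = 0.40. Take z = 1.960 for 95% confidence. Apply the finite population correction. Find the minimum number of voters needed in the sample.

Unadjusted: n₀ = 1.960² × 0.40 × 0.60 / 0.061² ≈ 247.78, so n₀ = 248.
Finite population correction with N = 325: n = n₀ / (1 + (n₀−1)/N) = 248 / (1 + 247/325) = 248 / 1.7600 ≈ 140.91.
Rounding up, n = 141.

141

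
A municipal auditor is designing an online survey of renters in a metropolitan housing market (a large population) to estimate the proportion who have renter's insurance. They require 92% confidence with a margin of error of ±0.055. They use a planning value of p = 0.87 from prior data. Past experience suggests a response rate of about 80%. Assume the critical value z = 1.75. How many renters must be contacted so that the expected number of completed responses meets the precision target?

Completed interviews needed: n₀ = 1.75² × 0.1131 / 0.055² ≈ 114.50 → 115.
At an 80% response rate, contacts needed = 115 / 0.80 ≈ 143.75 → 144.

144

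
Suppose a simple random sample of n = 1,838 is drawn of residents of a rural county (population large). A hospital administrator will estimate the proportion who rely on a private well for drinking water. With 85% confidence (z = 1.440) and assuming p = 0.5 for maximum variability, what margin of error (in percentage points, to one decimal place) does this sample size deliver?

1.7

SE(p̂) = √[p(1−p)/n] = √[0.2500/1838] = 0.01166.
E = z × SE = 1.440 × 0.01166 = 0.01679, or 1.7 percentage points.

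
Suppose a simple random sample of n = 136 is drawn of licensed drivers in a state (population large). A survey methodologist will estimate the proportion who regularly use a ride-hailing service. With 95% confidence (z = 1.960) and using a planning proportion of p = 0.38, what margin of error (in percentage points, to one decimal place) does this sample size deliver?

SE(p̂) = √[p(1−p)/n] = √[0.2356/136] = 0.04162.
E = z × SE = 1.960 × 0.04162 = 0.08158, or 8.2 percentage points.

8.2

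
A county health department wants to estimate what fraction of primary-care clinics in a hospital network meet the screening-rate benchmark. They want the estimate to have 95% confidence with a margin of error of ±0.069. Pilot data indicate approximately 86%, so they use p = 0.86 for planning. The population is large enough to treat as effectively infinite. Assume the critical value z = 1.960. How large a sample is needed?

98

With p = 0.86, p(1−p) = 0.1204.
n = z²·p(1−p)/E² = 1.960² × 0.1204 / 0.069² = 3.8416 × 0.1204 / 0.004761 ≈ 97.15.
Rounding up gives n = 98.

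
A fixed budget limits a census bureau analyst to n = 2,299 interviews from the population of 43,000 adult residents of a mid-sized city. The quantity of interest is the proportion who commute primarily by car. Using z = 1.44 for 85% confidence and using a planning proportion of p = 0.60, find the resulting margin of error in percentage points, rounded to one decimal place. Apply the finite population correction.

Finite-population factor: (N−n)/(N−1) = (43000−2299)/(43000−1) = 0.9466.
SE(p̂) = √[p(1−p)/n · (N−n)/(N−1)] = √[0.2400/2299 × 0.9466] = 0.00994.
E = z × SE = 1.44 × 0.00994 = 0.01431 ≈ 1.4 percentage points.

1.4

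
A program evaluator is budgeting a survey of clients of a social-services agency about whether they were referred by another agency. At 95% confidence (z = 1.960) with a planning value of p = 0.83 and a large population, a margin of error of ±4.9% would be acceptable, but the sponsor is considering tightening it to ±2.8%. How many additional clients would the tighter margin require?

466

At ±4.9%: n = 1.960² × 0.1411 / 0.049² ≈ 225.76 → 226.
At ±2.8%: n = 1.960² × 0.1411 / 0.028² ≈ 691.39 → 692.
Additional respondents: 692 − 226 = 466.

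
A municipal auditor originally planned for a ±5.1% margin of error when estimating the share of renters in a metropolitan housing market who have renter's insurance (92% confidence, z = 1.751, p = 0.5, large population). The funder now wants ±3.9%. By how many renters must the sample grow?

209

At ±5.1%: n = 1.751² × 0.2500 / 0.051² ≈ 294.69 → 295.
At ±3.9%: n = 1.751² × 0.2500 / 0.039² ≈ 503.94 → 504.
Additional respondents: 504 − 295 = 209.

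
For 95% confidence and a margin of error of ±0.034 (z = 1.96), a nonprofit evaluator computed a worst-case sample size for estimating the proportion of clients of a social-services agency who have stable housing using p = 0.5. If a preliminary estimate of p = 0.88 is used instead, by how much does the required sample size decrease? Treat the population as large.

Conservative (p = 0.5): n = 1.96² × 0.25 / 0.034² ≈ 830.80 → 831.
Using p = 0.88: p(1−p) = 0.1056, so n = 1.96² × 0.1056 / 0.034² ≈ 350.93 → 351.
Reduction: 831 − 351 = 480.

480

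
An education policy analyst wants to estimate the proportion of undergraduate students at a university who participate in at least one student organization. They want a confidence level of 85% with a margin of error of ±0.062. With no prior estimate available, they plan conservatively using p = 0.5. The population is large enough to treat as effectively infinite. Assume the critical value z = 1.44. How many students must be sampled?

With p = 0.5, p(1−p) = 0.25.
n = z²·p(1−p)/E² = 1.44² × 0.2500 / 0.062² = 2.0736 × 0.2500 / 0.003844 ≈ 134.86.
Rounding up gives n = 135.

135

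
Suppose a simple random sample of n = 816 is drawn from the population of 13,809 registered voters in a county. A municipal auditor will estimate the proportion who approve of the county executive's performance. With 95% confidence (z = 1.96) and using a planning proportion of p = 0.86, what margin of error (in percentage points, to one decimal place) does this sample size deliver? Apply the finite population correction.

Finite-population factor: (N−n)/(N−1) = (13809−816)/(13809−1) = 0.9410.
SE(p̂) = √[p(1−p)/n · (N−n)/(N−1)] = √[0.1204/816 × 0.9410] = 0.01178.
E = z × SE = 1.96 × 0.01178 = 0.02309 ≈ 2.3 percentage points.

2.3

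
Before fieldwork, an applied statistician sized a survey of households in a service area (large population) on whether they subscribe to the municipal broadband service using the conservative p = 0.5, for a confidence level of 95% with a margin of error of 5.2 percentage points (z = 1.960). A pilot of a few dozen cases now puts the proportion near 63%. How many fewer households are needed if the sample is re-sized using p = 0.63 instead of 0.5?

24

Conservative (p = 0.5): n = 1.960² × 0.25 / 0.052² ≈ 355.18 → 356.
Using p = 0.63: p(1−p) = 0.2331, so n = 1.960² × 0.2331 / 0.052² ≈ 331.17 → 332.
Reduction: 356 − 332 = 24.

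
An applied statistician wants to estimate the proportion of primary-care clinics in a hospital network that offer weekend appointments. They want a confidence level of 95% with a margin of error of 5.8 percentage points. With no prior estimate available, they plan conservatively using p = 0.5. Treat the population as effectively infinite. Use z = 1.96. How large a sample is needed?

With p = 0.5, p(1−p) = 0.25.
n = z²·p(1−p)/E² = 1.96² × 0.2500 / 0.058² = 3.8416 × 0.2500 / 0.003364 ≈ 285.49.
Rounding up gives n = 286.

286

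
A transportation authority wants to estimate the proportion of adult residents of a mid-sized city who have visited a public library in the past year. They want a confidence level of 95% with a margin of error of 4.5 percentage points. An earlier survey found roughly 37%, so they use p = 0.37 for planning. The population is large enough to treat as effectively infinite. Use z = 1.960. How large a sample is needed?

443

With p = 0.37, p(1−p) = 0.2331.
n = z²·p(1−p)/E² = 1.960² × 0.2331 / 0.045² = 3.8416 × 0.2331 / 0.002025 ≈ 442.21.
Rounding up gives n = 443.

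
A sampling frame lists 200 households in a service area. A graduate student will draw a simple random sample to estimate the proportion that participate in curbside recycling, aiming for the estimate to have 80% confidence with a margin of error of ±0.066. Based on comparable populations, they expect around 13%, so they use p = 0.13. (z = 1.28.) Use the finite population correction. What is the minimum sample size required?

Unadjusted: n₀ = 1.28² × 0.13 × 0.87 / 0.066² ≈ 42.54, so n₀ = 43.
Finite population correction with N = 200: n = n₀ / (1 + (n₀−1)/N) = 43 / (1 + 42/200) = 43 / 1.2100 ≈ 35.54.
Rounding up, n = 36.

36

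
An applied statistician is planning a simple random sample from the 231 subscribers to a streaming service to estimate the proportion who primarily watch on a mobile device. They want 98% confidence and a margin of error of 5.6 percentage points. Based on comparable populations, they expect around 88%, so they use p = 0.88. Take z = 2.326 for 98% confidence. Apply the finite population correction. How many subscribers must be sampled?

103

Unadjusted: n₀ = 2.326² × 0.88 × 0.12 / 0.056² ≈ 182.18, so n₀ = 183.
Finite population correction with N = 231: n = n₀ / (1 + (n₀−1)/N) = 183 / (1 + 182/231) = 183 / 1.7879 ≈ 102.36.
Rounding up, n = 103.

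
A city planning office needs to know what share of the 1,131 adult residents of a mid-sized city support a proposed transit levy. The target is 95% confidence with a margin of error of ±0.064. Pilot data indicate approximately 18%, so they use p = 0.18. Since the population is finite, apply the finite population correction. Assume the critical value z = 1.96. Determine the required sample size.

124

Unadjusted: n₀ = 1.96² × 0.18 × 0.82 / 0.064² ≈ 138.43, so n₀ = 139.
Finite population correction with N = 1,131: n = n₀ / (1 + (n₀−1)/N) = 139 / (1 + 138/1131) = 139 / 1.1220 ≈ 123.88.
Rounding up, n = 124.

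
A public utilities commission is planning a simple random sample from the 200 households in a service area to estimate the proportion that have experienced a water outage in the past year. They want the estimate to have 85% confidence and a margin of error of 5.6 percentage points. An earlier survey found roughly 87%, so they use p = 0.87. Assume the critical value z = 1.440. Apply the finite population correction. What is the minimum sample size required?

Unadjusted: n₀ = 1.440² × 0.87 × 0.13 / 0.056² ≈ 74.78, so n₀ = 75.
Finite population correction with N = 200: n = n₀ / (1 + (n₀−1)/N) = 75 / (1 + 74/200) = 75 / 1.3700 ≈ 54.74.
Rounding up, n = 55.

55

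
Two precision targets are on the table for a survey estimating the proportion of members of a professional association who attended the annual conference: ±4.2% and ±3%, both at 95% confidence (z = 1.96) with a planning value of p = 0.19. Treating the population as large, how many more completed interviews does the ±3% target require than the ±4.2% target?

At ±4.2%: n = 1.96² × 0.1539 / 0.042² ≈ 335.16 → 336.
At ±3%: n = 1.96² × 0.1539 / 0.030² ≈ 656.91 → 657.
Additional respondents: 657 − 336 = 321.

321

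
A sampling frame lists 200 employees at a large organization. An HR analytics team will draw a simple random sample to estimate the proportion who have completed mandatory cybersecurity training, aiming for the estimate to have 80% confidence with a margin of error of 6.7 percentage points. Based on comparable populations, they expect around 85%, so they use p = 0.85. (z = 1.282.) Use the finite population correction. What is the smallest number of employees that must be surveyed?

39

Unadjusted: n₀ = 1.282² × 0.85 × 0.15 / 0.067² ≈ 46.68, so n₀ = 47.
Finite population correction with N = 200: n = n₀ / (1 + (n₀−1)/N) = 47 / (1 + 46/200) = 47 / 1.2300 ≈ 38.21.
Rounding up, n = 39.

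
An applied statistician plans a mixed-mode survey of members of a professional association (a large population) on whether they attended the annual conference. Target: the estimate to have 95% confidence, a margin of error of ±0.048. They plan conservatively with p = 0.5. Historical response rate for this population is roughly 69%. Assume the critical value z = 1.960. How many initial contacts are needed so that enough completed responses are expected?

605

Completed interviews needed: n₀ = 1.960² × 0.2500 / 0.048² ≈ 416.84 → 417.
At a 69% response rate, contacts needed = 417 / 0.69 ≈ 604.35 → 605.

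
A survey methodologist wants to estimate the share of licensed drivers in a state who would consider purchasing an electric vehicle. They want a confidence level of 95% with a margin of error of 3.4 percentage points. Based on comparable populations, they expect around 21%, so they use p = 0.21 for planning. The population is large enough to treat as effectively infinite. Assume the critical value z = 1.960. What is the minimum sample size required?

With p = 0.21, p(1−p) = 0.1659.
n = z²·p(1−p)/E² = 1.960² × 0.1659 / 0.034² = 3.8416 × 0.1659 / 0.001156 ≈ 551.32.
Rounding up gives n = 552.

552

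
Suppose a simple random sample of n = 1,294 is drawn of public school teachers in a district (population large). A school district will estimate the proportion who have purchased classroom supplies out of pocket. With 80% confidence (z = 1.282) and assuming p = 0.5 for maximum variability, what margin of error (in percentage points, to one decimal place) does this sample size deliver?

SE(p̂) = √[p(1−p)/n] = √[0.2500/1294] = 0.01390.
E = z × SE = 1.282 × 0.01390 = 0.01782, or 1.8 percentage points.

1.8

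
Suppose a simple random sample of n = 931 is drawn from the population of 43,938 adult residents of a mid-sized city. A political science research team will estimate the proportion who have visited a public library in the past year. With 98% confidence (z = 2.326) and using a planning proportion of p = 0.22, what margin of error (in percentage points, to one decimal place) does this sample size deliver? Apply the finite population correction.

3.1

Finite-population factor: (N−n)/(N−1) = (43938−931)/(43938−1) = 0.9788.
SE(p̂) = √[p(1−p)/n · (N−n)/(N−1)] = √[0.1716/931 × 0.9788] = 0.01343.
E = z × SE = 2.326 × 0.01343 = 0.03124 ≈ 3.1 percentage points.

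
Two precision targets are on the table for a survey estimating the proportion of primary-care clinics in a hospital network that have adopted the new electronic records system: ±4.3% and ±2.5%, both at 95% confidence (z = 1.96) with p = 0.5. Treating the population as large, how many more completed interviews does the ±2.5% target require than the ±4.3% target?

1017

At ±4.3%: n = 1.96² × 0.2500 / 0.043² ≈ 519.42 → 520.
At ±2.5%: n = 1.96² × 0.2500 / 0.025² ≈ 1536.64 → 1537.
Additional respondents: 1537 − 520 = 1017.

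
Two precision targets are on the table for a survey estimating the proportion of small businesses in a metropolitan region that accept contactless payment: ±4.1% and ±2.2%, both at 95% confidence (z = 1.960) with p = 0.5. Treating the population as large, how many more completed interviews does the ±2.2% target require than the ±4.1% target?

At ±4.1%: n = 1.960² × 0.2500 / 0.041² ≈ 571.33 → 572.
At ±2.2%: n = 1.960² × 0.2500 / 0.022² ≈ 1984.30 → 1985.
Additional respondents: 1985 − 572 = 1413.

1413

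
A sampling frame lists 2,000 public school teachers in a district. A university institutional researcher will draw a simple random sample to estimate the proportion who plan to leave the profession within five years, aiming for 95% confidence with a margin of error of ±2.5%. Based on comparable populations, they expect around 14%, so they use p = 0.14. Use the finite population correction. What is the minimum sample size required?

541

For 95% confidence, z = 1.960.
Unadjusted: n₀ = 1.960² × 0.14 × 0.86 / 0.025² ≈ 740.05, so n₀ = 741.
Finite population correction with N = 2,000: n = n₀ / (1 + (n₀−1)/N) = 741 / (1 + 740/2000) = 741 / 1.3700 ≈ 540.88.
Rounding up, n = 541.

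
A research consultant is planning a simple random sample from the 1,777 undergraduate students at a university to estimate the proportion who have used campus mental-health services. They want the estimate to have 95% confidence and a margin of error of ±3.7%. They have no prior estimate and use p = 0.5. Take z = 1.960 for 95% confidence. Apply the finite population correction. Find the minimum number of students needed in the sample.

Unadjusted: n₀ = 1.960² × 0.50 × 0.50 / 0.037² ≈ 701.53, so n₀ = 702.
Finite population correction with N = 1,777: n = n₀ / (1 + (n₀−1)/N) = 702 / (1 + 701/1777) = 702 / 1.3945 ≈ 503.41.
Rounding up, n = 504.

504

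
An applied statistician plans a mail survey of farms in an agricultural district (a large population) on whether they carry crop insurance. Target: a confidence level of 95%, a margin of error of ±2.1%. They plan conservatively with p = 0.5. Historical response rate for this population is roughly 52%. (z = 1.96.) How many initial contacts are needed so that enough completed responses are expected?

4189

Completed interviews needed: n₀ = 1.96² × 0.2500 / 0.021² ≈ 2177.78 → 2178.
At a 52% response rate, contacts needed = 2178 / 0.52 ≈ 4188.46 → 4189.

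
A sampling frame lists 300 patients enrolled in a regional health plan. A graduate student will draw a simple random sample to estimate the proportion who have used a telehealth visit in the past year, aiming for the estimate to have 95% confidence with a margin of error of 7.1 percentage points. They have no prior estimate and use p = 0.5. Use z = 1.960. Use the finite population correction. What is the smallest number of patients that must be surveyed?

117

Unadjusted: n₀ = 1.960² × 0.50 × 0.50 / 0.071² ≈ 190.52, so n₀ = 191.
Finite population correction with N = 300: n = n₀ / (1 + (n₀−1)/N) = 191 / (1 + 190/300) = 191 / 1.6333 ≈ 116.94.
Rounding up, n = 117.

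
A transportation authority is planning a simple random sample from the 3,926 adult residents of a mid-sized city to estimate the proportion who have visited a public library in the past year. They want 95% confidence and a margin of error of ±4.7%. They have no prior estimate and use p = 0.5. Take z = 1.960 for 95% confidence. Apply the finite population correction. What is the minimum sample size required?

392

Unadjusted: n₀ = 1.960² × 0.50 × 0.50 / 0.047² ≈ 434.77, so n₀ = 435.
Finite population correction with N = 3,926: n = n₀ / (1 + (n₀−1)/N) = 435 / (1 + 434/3926) = 435 / 1.1105 ≈ 391.70.
Rounding up, n = 392.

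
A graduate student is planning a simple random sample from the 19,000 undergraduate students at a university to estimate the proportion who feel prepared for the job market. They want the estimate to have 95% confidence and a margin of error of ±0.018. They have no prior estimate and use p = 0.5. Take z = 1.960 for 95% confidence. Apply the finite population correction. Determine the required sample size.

Unadjusted: n₀ = 1.960² × 0.50 × 0.50 / 0.018² ≈ 2964.20, so n₀ = 2965.
Finite population correction with N = 19,000: n = n₀ / (1 + (n₀−1)/N) = 2965 / (1 + 2964/19000) = 2965 / 1.1560 ≈ 2564.88.
Rounding up, n = 2565.

2565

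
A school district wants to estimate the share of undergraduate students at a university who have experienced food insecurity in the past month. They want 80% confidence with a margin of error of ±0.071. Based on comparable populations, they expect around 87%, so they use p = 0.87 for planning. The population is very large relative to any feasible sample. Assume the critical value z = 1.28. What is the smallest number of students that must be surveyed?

37

With p = 0.87, p(1−p) = 0.1131.
n = z²·p(1−p)/E² = 1.28² × 0.1131 / 0.071² = 1.6384 × 0.1131 / 0.005041 ≈ 36.76.
Rounding up gives n = 37.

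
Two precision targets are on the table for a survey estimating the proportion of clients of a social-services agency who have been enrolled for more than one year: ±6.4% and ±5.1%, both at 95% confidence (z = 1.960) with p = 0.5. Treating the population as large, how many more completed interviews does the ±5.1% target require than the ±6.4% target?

At ±6.4%: n = 1.960² × 0.2500 / 0.064² ≈ 234.47 → 235.
At ±5.1%: n = 1.960² × 0.2500 / 0.051² ≈ 369.24 → 370.
Additional respondents: 370 − 235 = 135.

135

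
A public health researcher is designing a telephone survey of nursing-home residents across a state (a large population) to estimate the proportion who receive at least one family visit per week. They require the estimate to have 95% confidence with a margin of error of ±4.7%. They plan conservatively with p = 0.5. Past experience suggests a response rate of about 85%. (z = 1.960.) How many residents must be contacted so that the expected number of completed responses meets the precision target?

Completed interviews needed: n₀ = 1.960² × 0.2500 / 0.047² ≈ 434.77 → 435.
At an 85% response rate, contacts needed = 435 / 0.85 ≈ 511.76 → 512.

512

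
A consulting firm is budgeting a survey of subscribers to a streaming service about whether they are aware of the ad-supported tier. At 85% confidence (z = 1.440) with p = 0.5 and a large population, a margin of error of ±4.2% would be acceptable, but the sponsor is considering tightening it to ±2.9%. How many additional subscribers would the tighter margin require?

At ±4.2%: n = 1.440² × 0.2500 / 0.042² ≈ 293.88 → 294.
At ±2.9%: n = 1.440² × 0.2500 / 0.029² ≈ 616.41 → 617.
Additional respondents: 617 − 294 = 323.

323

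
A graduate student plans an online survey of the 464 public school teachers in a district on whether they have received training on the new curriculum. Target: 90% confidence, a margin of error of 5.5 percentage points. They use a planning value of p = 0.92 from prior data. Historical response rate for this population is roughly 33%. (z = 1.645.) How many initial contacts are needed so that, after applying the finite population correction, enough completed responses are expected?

176

Completed interviews needed (unadjusted): n₀ = 1.645² × 0.0736 / 0.055² ≈ 65.84 → 66.
FPC for N = 464: n = 66 / (1 + 65/464) = 66 / 1.1401 ≈ 57.89 → 58.
At a 33% response rate, contacts needed = 58 / 0.33 ≈ 175.76 → 176.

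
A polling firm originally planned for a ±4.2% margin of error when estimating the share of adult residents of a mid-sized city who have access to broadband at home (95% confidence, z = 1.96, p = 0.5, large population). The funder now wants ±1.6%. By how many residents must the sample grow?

At ±4.2%: n = 1.96² × 0.2500 / 0.042² ≈ 544.44 → 545.
At ±1.6%: n = 1.96² × 0.2500 / 0.016² ≈ 3751.56 → 3752.
Additional respondents: 3752 − 545 = 3207.

3207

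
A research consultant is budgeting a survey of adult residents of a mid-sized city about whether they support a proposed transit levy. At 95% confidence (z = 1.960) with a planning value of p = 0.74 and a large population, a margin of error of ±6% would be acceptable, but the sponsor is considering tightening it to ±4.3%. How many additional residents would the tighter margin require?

194

At ±6%: n = 1.960² × 0.1924 / 0.060² ≈ 205.31 → 206.
At ±4.3%: n = 1.960² × 0.1924 / 0.043² ≈ 399.74 → 400.
Additional respondents: 400 − 206 = 194.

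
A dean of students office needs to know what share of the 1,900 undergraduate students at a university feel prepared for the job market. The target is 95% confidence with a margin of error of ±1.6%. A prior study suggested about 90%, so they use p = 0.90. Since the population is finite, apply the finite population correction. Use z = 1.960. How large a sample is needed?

Unadjusted: n₀ = 1.960² × 0.90 × 0.10 / 0.016² ≈ 1350.56, so n₀ = 1351.
Finite population correction with N = 1,900: n = n₀ / (1 + (n₀−1)/N) = 1351 / (1 + 1350/1900) = 1351 / 1.7105 ≈ 789.82.
Rounding up, n = 790.

790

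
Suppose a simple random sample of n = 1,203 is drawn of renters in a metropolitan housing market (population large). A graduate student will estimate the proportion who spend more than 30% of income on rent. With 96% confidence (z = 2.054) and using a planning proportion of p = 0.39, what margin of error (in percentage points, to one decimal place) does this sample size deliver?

SE(p̂) = √[p(1−p)/n] = √[0.2379/1203] = 0.01406.
E = z × SE = 2.054 × 0.01406 = 0.02888, or 2.9 percentage points.

2.9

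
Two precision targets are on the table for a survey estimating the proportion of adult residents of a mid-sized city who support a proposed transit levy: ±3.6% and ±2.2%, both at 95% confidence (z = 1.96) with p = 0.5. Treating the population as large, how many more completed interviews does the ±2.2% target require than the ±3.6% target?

1243

At ±3.6%: n = 1.96² × 0.2500 / 0.036² ≈ 741.05 → 742.
At ±2.2%: n = 1.96² × 0.2500 / 0.022² ≈ 1984.30 → 1985.
Additional respondents: 1985 − 742 = 1243.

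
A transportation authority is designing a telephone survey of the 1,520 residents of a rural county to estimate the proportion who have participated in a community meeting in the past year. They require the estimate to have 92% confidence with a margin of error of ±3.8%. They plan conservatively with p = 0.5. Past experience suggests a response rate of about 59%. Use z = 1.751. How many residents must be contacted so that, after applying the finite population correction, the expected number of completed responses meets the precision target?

Completed interviews needed (unadjusted): n₀ = 1.751² × 0.2500 / 0.038² ≈ 530.82 → 531.
FPC for N = 1,520: n = 531 / (1 + 530/1520) = 531 / 1.3487 ≈ 393.72 → 394.
At a 59% response rate, contacts needed = 394 / 0.59 ≈ 667.80 → 668.

668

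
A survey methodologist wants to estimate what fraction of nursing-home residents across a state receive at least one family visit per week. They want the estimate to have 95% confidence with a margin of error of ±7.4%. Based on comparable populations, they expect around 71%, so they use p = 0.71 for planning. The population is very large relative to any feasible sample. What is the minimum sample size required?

For 95% confidence, z = 1.960.
With p = 0.71, p(1−p) = 0.2059.
n = z²·p(1−p)/E² = 1.960² × 0.2059 / 0.074² = 3.8416 × 0.2059 / 0.005476 ≈ 144.45.
Rounding up gives n = 145.

145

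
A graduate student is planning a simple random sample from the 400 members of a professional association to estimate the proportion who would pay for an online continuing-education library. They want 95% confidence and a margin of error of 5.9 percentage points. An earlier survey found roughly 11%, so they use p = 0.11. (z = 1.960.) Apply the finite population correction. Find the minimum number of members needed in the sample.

86

Unadjusted: n₀ = 1.960² × 0.11 × 0.89 / 0.059² ≈ 108.04, so n₀ = 109.
Finite population correction with N = 400: n = n₀ / (1 + (n₀−1)/N) = 109 / (1 + 108/400) = 109 / 1.2700 ≈ 85.83.
Rounding up, n = 86.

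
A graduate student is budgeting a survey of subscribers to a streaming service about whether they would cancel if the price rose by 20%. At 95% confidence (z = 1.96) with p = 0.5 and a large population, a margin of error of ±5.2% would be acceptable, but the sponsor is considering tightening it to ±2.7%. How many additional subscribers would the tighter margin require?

At ±5.2%: n = 1.96² × 0.2500 / 0.052² ≈ 355.18 → 356.
At ±2.7%: n = 1.96² × 0.2500 / 0.027² ≈ 1317.42 → 1318.
Additional respondents: 1318 − 356 = 962.

962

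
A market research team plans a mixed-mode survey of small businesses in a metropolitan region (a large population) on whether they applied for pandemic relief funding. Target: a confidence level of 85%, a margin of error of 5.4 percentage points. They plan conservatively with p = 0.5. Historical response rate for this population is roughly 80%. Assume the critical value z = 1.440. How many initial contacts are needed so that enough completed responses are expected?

223

Completed interviews needed: n₀ = 1.440² × 0.2500 / 0.054² ≈ 177.78 → 178.
At an 80% response rate, contacts needed = 178 / 0.80 ≈ 222.50 → 223.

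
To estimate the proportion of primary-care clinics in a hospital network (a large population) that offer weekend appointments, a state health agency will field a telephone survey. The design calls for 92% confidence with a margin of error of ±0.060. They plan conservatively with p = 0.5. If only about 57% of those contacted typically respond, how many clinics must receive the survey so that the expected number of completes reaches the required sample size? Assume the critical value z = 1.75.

374

Completed interviews needed: n₀ = 1.75² × 0.2500 / 0.060² ≈ 212.67 → 213.
At a 57% response rate, contacts needed = 213 / 0.57 ≈ 373.68 → 374.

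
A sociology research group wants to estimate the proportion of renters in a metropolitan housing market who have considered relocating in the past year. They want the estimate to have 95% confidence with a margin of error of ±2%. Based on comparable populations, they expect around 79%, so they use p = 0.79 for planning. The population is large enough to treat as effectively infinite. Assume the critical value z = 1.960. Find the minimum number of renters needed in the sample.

1594

With p = 0.79, p(1−p) = 0.1659.
n = z²·p(1−p)/E² = 1.960² × 0.1659 / 0.020² = 3.8416 × 0.1659 / 0.000400 ≈ 1593.30.
Rounding up gives n = 1594.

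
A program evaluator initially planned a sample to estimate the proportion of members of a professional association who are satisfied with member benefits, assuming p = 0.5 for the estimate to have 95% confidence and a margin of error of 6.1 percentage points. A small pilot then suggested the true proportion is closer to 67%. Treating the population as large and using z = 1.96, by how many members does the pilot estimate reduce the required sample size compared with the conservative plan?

Conservative (p = 0.5): n = 1.96² × 0.25 / 0.061² ≈ 258.10 → 259.
Using p = 0.67: p(1−p) = 0.2211, so n = 1.96² × 0.2211 / 0.061² ≈ 228.27 → 229.
Reduction: 259 − 229 = 30.

30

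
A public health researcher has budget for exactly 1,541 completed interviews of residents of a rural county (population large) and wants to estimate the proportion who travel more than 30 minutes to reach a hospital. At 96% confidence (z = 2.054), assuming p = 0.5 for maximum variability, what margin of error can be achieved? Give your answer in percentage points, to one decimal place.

2.6

SE(p̂) = √[p(1−p)/n] = √[0.2500/1541] = 0.01274.
E = z × SE = 2.054 × 0.01274 = 0.02616, or 2.6 percentage points.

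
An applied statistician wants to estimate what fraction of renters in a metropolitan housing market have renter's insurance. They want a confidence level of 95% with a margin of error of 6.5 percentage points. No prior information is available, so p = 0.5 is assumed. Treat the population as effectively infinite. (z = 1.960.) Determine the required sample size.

With p = 0.5, p(1−p) = 0.25.
n = z²·p(1−p)/E² = 1.960² × 0.2500 / 0.065² = 3.8416 × 0.2500 / 0.004225 ≈ 227.31.
Rounding up gives n = 228.

228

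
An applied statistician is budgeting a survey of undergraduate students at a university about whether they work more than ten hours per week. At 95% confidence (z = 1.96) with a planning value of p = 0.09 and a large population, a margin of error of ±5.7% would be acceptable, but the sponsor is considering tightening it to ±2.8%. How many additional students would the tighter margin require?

305

At ±5.7%: n = 1.96² × 0.0819 / 0.057² ≈ 96.84 → 97.
At ±2.8%: n = 1.96² × 0.0819 / 0.028² ≈ 401.31 → 402.
Additional respondents: 402 − 97 = 305.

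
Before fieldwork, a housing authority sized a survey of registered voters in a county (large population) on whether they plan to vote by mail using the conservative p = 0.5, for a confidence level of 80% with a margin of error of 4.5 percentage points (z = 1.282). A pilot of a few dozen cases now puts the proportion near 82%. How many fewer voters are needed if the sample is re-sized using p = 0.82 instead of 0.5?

83

Conservative (p = 0.5): n = 1.282² × 0.25 / 0.045² ≈ 202.90 → 203.
Using p = 0.82: p(1−p) = 0.1476, so n = 1.282² × 0.1476 / 0.045² ≈ 119.79 → 120.
Reduction: 203 − 120 = 83.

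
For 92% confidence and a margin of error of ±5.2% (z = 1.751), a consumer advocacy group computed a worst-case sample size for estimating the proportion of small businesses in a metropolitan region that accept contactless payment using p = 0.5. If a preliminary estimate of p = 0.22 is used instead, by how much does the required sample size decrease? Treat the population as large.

Conservative (p = 0.5): n = 1.751² × 0.25 / 0.052² ≈ 283.47 → 284.
Using p = 0.22: p(1−p) = 0.1716, so n = 1.751² × 0.1716 / 0.052² ≈ 194.57 → 195.
Reduction: 284 − 195 = 89.

89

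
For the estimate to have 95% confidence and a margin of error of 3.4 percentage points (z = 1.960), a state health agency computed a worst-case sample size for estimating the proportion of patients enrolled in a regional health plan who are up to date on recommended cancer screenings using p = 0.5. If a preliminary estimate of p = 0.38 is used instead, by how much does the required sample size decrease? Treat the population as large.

48

Conservative (p = 0.5): n = 1.960² × 0.25 / 0.034² ≈ 830.80 → 831.
Using p = 0.38: p(1−p) = 0.2356, so n = 1.960² × 0.2356 / 0.034² ≈ 782.94 → 783.
Reduction: 831 − 783 = 48.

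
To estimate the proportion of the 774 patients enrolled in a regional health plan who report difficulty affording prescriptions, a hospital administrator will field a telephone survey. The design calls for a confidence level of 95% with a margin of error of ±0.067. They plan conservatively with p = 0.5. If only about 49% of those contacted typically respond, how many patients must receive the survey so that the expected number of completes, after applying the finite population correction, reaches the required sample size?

343

For 95% confidence, z = 1.960.
Completed interviews needed (unadjusted): n₀ = 1.960² × 0.2500 / 0.067² ≈ 213.95 → 214.
FPC for N = 774: n = 214 / (1 + 213/774) = 214 / 1.2752 ≈ 167.82 → 168.
At a 49% response rate, contacts needed = 168 / 0.49 ≈ 342.86 → 343.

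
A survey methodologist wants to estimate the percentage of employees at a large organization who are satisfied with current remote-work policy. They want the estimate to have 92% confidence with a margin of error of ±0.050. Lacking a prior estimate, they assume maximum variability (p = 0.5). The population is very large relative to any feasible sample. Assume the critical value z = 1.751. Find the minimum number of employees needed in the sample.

With p = 0.5, p(1−p) = 0.25.
n = z²·p(1−p)/E² = 1.751² × 0.2500 / 0.050² = 3.0660 × 0.2500 / 0.002500 ≈ 306.60.
Rounding up gives n = 307.

307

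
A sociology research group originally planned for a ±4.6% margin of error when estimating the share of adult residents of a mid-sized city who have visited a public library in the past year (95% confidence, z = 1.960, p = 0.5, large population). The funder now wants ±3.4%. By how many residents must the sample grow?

At ±4.6%: n = 1.960² × 0.2500 / 0.046² ≈ 453.88 → 454.
At ±3.4%: n = 1.960² × 0.2500 / 0.034² ≈ 830.80 → 831.
Additional respondents: 831 − 454 = 377.

377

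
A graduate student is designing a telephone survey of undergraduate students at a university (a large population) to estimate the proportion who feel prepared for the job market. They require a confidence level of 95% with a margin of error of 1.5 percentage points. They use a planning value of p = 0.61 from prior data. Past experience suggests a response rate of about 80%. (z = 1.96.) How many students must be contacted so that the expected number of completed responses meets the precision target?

Completed interviews needed: n₀ = 1.96² × 0.2379 / 0.015² ≈ 4061.85 → 4062.
At an 80% response rate, contacts needed = 4062 / 0.80 ≈ 5077.50 → 5078.

5078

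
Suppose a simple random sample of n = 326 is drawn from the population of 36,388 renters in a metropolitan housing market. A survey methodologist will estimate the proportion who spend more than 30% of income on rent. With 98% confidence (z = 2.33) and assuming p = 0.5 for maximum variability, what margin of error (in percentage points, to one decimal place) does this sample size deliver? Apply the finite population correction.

6.4

Finite-population factor: (N−n)/(N−1) = (36388−326)/(36388−1) = 0.9911.
SE(p̂) = √[p(1−p)/n · (N−n)/(N−1)] = √[0.2500/326 × 0.9911] = 0.02757.
E = z × SE = 2.33 × 0.02757 = 0.06423 ≈ 6.4 percentage points.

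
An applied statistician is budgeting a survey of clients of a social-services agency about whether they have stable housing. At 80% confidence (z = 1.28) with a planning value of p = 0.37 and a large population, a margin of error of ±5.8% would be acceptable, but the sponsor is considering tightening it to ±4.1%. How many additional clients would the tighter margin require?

At ±5.8%: n = 1.28² × 0.2331 / 0.058² ≈ 113.53 → 114.
At ±4.1%: n = 1.28² × 0.2331 / 0.041² ≈ 227.19 → 228.
Additional respondents: 228 − 114 = 114.

114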